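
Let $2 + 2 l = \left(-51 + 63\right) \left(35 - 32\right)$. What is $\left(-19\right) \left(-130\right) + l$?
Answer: $2487$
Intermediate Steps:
$l = 17$ ($l = -1 + \frac{\left(-51 + 63\right) \left(35 - 32\right)}{2} = -1 + \frac{12 \cdot 3}{2} = -1 + \frac{1}{2} \cdot 36 = -1 + 18 = 17$)
$\left(-19\right) \left(-130\right) + l = \left(-19\right) \left(-130\right) + 17 = 2470 + 17 = 2487$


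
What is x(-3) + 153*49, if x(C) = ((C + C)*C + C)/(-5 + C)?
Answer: 59961/8 ≈ 7495.1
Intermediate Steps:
x(C) = (C + 2*C**2)/(-5 + C) (x(C) = ((2*C)*C + C)/(-5 + C) = (2*C**2 + C)/(-5 + C) = (C + 2*C**2)/(-5 + C))
x(-3) + 153*49 = -3*(1 + 2*(-3))/(-5 - 3) + 153*49 = -3*(1 - 6)/(-8) + 7497 = -3*(-1/8)*(-5) + 7497 = -15/8 + 7497 = 59961/8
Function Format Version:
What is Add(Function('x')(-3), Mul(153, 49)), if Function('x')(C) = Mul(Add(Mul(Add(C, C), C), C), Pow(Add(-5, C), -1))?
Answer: Rational(59961, 8) ≈ 7495.1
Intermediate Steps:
Function('x')(C) = Mul(Pow(Add(-5, C), -1), Add(C, Mul(2, Pow(C, 2)))) (Function('x')(C) = Mul(Add(Mul(Mul(2, C), C), C), Pow(Add(-5, C), -1)) = Mul(Add(Mul(2, Pow(C, 2)), C), Pow(Add(-5, C), -1)) = Mul(Add(C, Mul(2, Pow(C, 2))), Pow(Add(-5, C), -1)) = Mul(Pow(Add(-5, C), -1), Add(C, Mul(2, Pow(C, 2)))))
Add(Function('x')(-3), Mul(153, 49)) = Add(Mul(-3, Pow(Add(-5, -3), -1), Add(1, Mul(2, -3))), Mul(153, 49)) = Add(Mul(-3, Pow(-8, -1), Add(1, -6)), 7497) = Add(Mul(-3, Rational(-1, 8), -5), 7497) = Add(Rational(-15, 8), 7497) = Rational(59961, 8)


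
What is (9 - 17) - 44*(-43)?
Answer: 1884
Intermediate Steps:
(9 - 17) - 44*(-43) = -8 + 1892 = 1884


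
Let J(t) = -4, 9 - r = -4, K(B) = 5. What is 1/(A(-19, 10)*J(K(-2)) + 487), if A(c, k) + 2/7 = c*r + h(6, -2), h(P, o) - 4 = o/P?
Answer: 21/30691 ≈ 0.00068424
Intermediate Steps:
h(P, o) = 4 + o/P
r = 13 (r = 9 - 1*(-4) = 9 + 4 = 13)
A(c, k) = 71/21 + 13*c (A(c, k) = -2/7 + (c*13 + (4 - 2/6)) = -2/7 + (13*c + (4 - 2*1/6)) = -2/7 + (13*c + (4 - 1/3)) = -2/7 + (13*c + 11/3) = -2/7 + (11/3 + 13*c) = 71/21 + 13*c)
1/(A(-19, 10)*J(K(-2)) + 487) = 1/((71/21 + 13*(-19))*(-4) + 487) = 1/((71/21 - 247)*(-4) + 487) = 1/(-5116/21*(-4) + 487) = 1/(20464/21 + 487) = 1/(30691/21) = 21/30691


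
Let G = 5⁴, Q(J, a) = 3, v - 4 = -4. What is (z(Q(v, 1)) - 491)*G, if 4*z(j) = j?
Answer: -1225625/4 ≈ -3.0641e+5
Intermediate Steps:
v = 0 (v = 4 - 4 = 0)
G = 625
z(j) = j/4
(z(Q(v, 1)) - 491)*G = ((¼)*3 - 491)*625 = (¾ - 491)*625 = -1961/4*625 = -1225625/4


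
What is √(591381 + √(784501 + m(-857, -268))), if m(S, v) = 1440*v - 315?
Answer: √(591381 + √398266) ≈ 769.42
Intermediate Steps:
m(S, v) = -315 + 1440*v
√(591381 + √(784501 + m(-857, -268))) = √(591381 + √(784501 + (-315 + 1440*(-268)))) = √(591381 + √(784501 + (-315 - 385920))) = √(591381 + √(784501 - 386235)) = √(591381 + √398266)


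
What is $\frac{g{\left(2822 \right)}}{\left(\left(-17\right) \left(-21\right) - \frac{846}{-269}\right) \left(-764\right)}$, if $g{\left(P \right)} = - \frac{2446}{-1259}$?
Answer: $- \frac{328987}{46592792502} \approx -7.0609 \cdot 10^{-6}$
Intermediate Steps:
$g{\left(P \right)} = \frac{2446}{1259}$ ($g{\left(P \right)} = \left(-2446\right) \left(- \frac{1}{1259}\right) = \frac{2446}{1259}$)
$\frac{g{\left(2822 \right)}}{\left(\left(-17\right) \left(-21\right) - \frac{846}{-269}\right) \left(-764\right)} = \frac{2446}{1259 \left(\left(-17\right) \left(-21\right) - \frac{846}{-269}\right) \left(-764\right)} = \frac{2446}{1259 \left(357 - - \frac{846}{269}\right) \left(-764\right)} = \frac{2446}{1259 \left(357 + \frac{846}{269}\right) \left(-764\right)} = \frac{2446}{1259 \cdot \frac{96879}{269} \left(-764\right)} = \frac{2446}{1259 \left(- \frac{74015556}{269}\right)} = \frac{2446}{1259} \left(- \frac{269}{74015556}\right) = - \frac{328987}{46592792502}$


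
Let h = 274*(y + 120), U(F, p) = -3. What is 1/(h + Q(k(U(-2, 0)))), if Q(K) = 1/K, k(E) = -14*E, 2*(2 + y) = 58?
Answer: 42/1691677 ≈ 2.4827e-5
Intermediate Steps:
y = 27 (y = -2 + (½)*58 = -2 + 29 = 27)
h = 40278 (h = 274*(27 + 120) = 274*147 = 40278)
1/(h + Q(k(U(-2, 0)))) = 1/(40278 + 1/(-14*(-3))) = 1/(40278 + 1/42) = 1/(1691677/42) = 42/1691677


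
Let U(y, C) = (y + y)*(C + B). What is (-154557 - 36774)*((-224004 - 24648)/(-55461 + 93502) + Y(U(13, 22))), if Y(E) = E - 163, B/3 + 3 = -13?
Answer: 6154171372881/38041 ≈ 1.6178e+8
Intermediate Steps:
B = -48 (B = -9 + 3*(-13) = -9 - 39 = -48)
U(y, C) = 2*y*(-48 + C) (U(y, C) = (y + y)*(C - 48) = (2*y)*(-48 + C) = 2*y*(-48 + C))
Y(E) = -163 + E
(-154557 - 36774)*((-224004 - 24648)/(-55461 + 93502) + Y(U(13, 22))) = (-154557 - 36774)*((-224004 - 24648)/(-55461 + 93502) + (-163 + 2*13*(-48 + 22))) = -191331*(-248652/38041 + (-163 + 2*13*(-26))) = -191331*(-248652*1/38041 + (-163 - 676)) = -191331*(-248652/38041 - 839) = -191331*(-32165051/38041) = 6154171372881/38041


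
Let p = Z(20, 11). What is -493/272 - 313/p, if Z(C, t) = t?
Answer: -5327/176 ≈ -30.267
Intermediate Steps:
p = 11
-493/272 - 313/p = -493/272 - 313/11 = -493*1/272 - 313*1/11 = -29/16 - 313/11 = -5327/176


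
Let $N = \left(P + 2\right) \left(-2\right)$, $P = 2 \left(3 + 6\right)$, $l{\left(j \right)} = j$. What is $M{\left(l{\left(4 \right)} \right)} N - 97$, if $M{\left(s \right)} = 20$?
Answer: $-897$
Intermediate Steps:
$P = 18$ ($P = 2 \cdot 9 = 18$)
$N = -40$ ($N = \left(18 + 2\right) \left(-2\right) = 20 \left(-2\right) = -40$)
$M{\left(l{\left(4 \right)} \right)} N - 97 = 20 \left(-40\right) - 97 = -800 - 97 = -897$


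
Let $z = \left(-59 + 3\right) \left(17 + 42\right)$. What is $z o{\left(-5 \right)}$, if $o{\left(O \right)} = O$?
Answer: $16520$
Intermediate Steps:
$z = -3304$ ($z = \left(-56\right) 59 = -3304$)
$z o{\left(-5 \right)} = \left(-3304\right) \left(-5\right) = 16520$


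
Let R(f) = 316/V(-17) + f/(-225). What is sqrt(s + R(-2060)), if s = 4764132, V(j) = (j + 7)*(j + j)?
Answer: sqrt(12391533563)/51 ≈ 2182.7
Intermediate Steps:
V(j) = 2*j*(7 + j) (V(j) = (7 + j)*(2*j) = 2*j*(7 + j))
R(f) = 79/85 - f/225 (R(f) = 316/((2*(-17)*(7 - 17))) + f/(-225) = 316/((2*(-17)*(-10))) + f*(-1/225) = 316/340 - f/225 = 316*(1/340) - f/225 = 79/85 - f/225)
sqrt(s + R(-2060)) = sqrt(4764132 + (79/85 - 1/225*(-2060))) = sqrt(4764132 + (79/85 + 412/45)) = sqrt(4764132 + 1543/153) = sqrt(728913739/153) = sqrt(12391533563)/51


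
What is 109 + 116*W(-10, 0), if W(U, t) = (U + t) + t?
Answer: -1051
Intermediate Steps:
W(U, t) = U + 2*t
109 + 116*W(-10, 0) = 109 + 116*(-10 + 2*0) = 109 + 116*(-10 + 0) = 109 + 116*(-10) = 109 - 1160 = -1051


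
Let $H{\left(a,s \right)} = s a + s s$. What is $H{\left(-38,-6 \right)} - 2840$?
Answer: $-2576$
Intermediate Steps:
$H{\left(a,s \right)} = s^{2} + a s$ ($H{\left(a,s \right)} = a s + s^{2} = s^{2} + a s$)
$H{\left(-38,-6 \right)} - 2840 = - 6 \left(-38 - 6\right) - 2840 = \left(-6\right) \left(-44\right) - 2840 = 264 - 2840 = -2576$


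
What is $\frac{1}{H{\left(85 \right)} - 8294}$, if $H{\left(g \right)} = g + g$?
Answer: $- \frac{1}{8124} \approx -0.00012309$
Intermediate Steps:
$H{\left(g \right)} = 2 g$
$\frac{1}{H{\left(85 \right)} - 8294} = \frac{1}{2 \cdot 85 - 8294} = \frac{1}{170 - 8294} = \frac{1}{-8124} = - \frac{1}{8124}$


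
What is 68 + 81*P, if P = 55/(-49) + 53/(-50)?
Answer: -266507/2450 ≈ -108.78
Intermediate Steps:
P = -5347/2450 (P = 55*(-1/49) + 53*(-1/50) = -55/49 - 53/50 = -5347/2450 ≈ -2.1824)
68 + 81*P = 68 + 81*(-5347/2450) = 68 - 433107/2450 = -266507/2450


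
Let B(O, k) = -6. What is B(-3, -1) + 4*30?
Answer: 114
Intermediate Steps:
B(-3, -1) + 4*30 = -6 + 4*30 = -6 + 120 = 114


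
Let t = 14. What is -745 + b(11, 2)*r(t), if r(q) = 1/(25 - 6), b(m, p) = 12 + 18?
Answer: -14125/19 ≈ -743.42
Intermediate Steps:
b(m, p) = 30
r(q) = 1/19
-745 + b(11, 2)*r(t) = -745 + 30*(1/19) = -745 + 30/19 = -14125/19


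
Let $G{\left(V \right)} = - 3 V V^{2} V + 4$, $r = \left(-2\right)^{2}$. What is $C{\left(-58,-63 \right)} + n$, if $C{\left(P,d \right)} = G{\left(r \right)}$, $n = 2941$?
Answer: $2177$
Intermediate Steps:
$r = 4$
$G{\left(V \right)} = 4 - 3 V^{4}$ ($G{\left(V \right)} = - 3 V^{3} V + 4 = - 3 V^{4} + 4 = 4 - 3 V^{4}$)
$C{\left(P,d \right)} = -764$ ($C{\left(P,d \right)} = 4 - 3 \cdot 4^{4} = 4 - 768 = -764$)
$C{\left(-58,-63 \right)} + n = -764 + 2941 = 2177$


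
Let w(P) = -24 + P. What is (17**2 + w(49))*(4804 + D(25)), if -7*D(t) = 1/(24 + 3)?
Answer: 285097870/189 ≈ 1.5085e+6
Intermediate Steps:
D(t) = -1/189 (D(t) = -1/(7*(24 + 3)) = -1/7/27 = -1/7*1/27 = -1/189)
(17**2 + w(49))*(4804 + D(25)) = (17**2 + (-24 + 49))*(4804 - 1/189) = (289 + 25)*(907955/189) = 314*(907955/189) = 285097870/189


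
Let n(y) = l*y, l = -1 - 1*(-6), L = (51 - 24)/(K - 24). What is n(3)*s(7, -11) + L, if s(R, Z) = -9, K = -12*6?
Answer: -4329/32 ≈ -135.28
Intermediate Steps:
K = -72
L = -9/32 (L = (51 - 24)/(-72 - 24) = 27/(-96) = 27*(-1/96) = -9/32 ≈ -0.28125)
l = 5 (l = -1 + 6 = 5)
n(y) = 5*y
n(3)*s(7, -11) + L = (5*3)*(-9) - 9/32 = 15*(-9) - 9/32 = -135 - 9/32 = -4329/32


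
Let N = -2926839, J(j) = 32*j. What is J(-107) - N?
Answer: 2923415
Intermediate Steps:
J(-107) - N = 32*(-107) - 1*(-2926839) = -3424 + 2926839 = 2923415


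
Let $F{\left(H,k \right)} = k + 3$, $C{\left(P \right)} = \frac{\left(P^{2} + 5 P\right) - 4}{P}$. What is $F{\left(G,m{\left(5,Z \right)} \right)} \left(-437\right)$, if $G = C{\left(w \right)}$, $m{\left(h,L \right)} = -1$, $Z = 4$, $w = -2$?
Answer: $-874$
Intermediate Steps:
$C{\left(P \right)} = \frac{-4 + P^{2} + 5 P}{P}$
$G = 5$ ($G = 5 - 2 - \frac{4}{-2} = 5 - 2 - -2 = 5 - 2 + 2 = 5$)
$F{\left(H,k \right)} = 3 + k$
$F{\left(G,m{\left(5,Z \right)} \right)} \left(-437\right) = \left(3 - 1\right) \left(-437\right) = 2 \left(-437\right) = -874$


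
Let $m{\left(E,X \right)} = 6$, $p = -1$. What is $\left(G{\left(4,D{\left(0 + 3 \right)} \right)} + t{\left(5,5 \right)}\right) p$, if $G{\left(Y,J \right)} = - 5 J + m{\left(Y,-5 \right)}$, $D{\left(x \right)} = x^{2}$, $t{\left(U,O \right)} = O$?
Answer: $34$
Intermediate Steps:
$G{\left(Y,J \right)} = 6 - 5 J$ ($G{\left(Y,J \right)} = - 5 J + 6 = 6 - 5 J$)
$\left(G{\left(4,D{\left(0 + 3 \right)} \right)} + t{\left(5,5 \right)}\right) p = \left(\left(6 - 5 \left(0 + 3\right)^{2}\right) + 5\right) \left(-1\right) = \left(\left(6 - 5 \cdot 3^{2}\right) + 5\right) \left(-1\right) = \left(\left(6 - 45\right) + 5\right) \left(-1\right) = \left(-39 + 5\right) \left(-1\right) = \left(-34\right) \left(-1\right) = 34$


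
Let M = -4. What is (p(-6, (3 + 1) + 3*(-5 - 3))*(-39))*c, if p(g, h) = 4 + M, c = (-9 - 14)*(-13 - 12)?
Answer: 0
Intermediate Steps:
c = 575 (c = -23*(-25) = 575)
p(g, h) = 0 (p(g, h) = 4 - 4 = 0)
(p(-6, (3 + 1) + 3*(-5 - 3))*(-39))*c = (0*(-39))*575 = 0*575 = 0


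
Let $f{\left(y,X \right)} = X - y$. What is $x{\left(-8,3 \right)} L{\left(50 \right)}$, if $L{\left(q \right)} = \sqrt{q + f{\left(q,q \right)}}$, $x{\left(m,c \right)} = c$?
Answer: $15 \sqrt{2} \approx 21.213$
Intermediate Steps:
$L{\left(q \right)} = \sqrt{q}$ ($L{\left(q \right)} = \sqrt{q + \left(q - q\right)} = \sqrt{q + 0} = \sqrt{q}$)
$x{\left(-8,3 \right)} L{\left(50 \right)} = 3 \sqrt{50} = 3 \cdot 5 \sqrt{2} = 15 \sqrt{2}$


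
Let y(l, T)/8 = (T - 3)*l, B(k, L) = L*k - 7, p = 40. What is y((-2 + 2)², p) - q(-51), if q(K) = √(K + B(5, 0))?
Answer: -I*√58 ≈ -7.6158*I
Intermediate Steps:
B(k, L) = -7 + L*k
y(l, T) = 8*l*(-3 + T) (y(l, T) = 8*((T - 3)*l) = 8*((-3 + T)*l) = 8*(l*(-3 + T)) = 8*l*(-3 + T))
q(K) = √(-7 + K) (q(K) = √(K + (-7 + 0*5)) = √(K + (-7 + 0)) = √(K - 7) = √(-7 + K))
y((-2 + 2)², p) - q(-51) = 8*(-2 + 2)²*(-3 + 40) - √(-7 - 51) = 8*0²*37 - √(-58) = 8*0*37 - I*√58 = 0 - I*√58 = -I*√58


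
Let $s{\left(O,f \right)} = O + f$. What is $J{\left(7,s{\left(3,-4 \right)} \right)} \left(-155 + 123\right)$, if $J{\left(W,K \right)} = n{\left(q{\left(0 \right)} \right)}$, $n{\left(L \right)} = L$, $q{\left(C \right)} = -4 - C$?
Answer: $128$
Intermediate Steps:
$J{\left(W,K \right)} = -4$ ($J{\left(W,K \right)} = -4 - 0 = -4 + 0 = -4$)
$J{\left(7,s{\left(3,-4 \right)} \right)} \left(-155 + 123\right) = - 4 \left(-155 + 123\right) = \left(-4\right) \left(-32\right) = 128$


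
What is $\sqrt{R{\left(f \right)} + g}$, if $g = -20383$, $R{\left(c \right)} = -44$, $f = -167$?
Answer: $i \sqrt{20427} \approx 142.92 i$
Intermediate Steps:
$\sqrt{R{\left(f \right)} + g} = \sqrt{-44 - 20383} = \sqrt{-20427} = i \sqrt{20427}$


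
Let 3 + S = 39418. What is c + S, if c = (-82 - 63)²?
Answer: 60440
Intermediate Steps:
c = 21025 (c = (-145)² = 21025)
S = 39415 (S = -3 + 39418 = 39415)
c + S = 21025 + 39415 = 60440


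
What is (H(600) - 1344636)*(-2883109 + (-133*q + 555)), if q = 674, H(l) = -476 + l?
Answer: 3996153188352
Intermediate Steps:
(H(600) - 1344636)*(-2883109 + (-133*q + 555)) = ((-476 + 600) - 1344636)*(-2883109 + (-133*674 + 555)) = (124 - 1344636)*(-2883109 + (-89642 + 555)) = -1344512*(-2883109 - 89087) = -1344512*(-2972196) = 3996153188352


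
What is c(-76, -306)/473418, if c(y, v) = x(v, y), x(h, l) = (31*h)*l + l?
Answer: 360430/236709 ≈ 1.5227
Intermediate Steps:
x(h, l) = l + 31*h*l (x(h, l) = 31*h*l + l = l + 31*h*l)
c(y, v) = y*(1 + 31*v)
c(-76, -306)/473418 = -76*(1 + 31*(-306))/473418 = -76*(1 - 9486)*(1/473418) = -76*(-9485)*(1/473418) = 720860*(1/473418) = 360430/236709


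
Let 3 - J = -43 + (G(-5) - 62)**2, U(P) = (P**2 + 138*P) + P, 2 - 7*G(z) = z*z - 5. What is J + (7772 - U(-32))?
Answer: 346554/49 ≈ 7072.5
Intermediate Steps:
G(z) = 1 - z**2/7 (G(z) = 2/7 - (z*z - 5)/7 = 2/7 - (z**2 - 5)/7 = 2/7 - (-5 + z**2)/7 = 2/7 + (5/7 - z**2/7) = 1 - z**2/7)
U(P) = P**2 + 139*P
J = -202050/49 (J = 3 - (-43 + ((1 - 1/7*(-5)**2) - 62)**2) = 3 - (-43 + ((1 - 1/7*25) - 62)**2) = 3 - (-43 + ((1 - 25/7) - 62)**2) = 3 - (-43 + (-18/7 - 62)**2) = 3 - (-43 + (-452/7)**2) = 3 - (-43 + 204304/49) = 3 - 1*202197/49 = 3 - 202197/49 = -202050/49 ≈ -4123.5)
J + (7772 - U(-32)) = -202050/49 + (7772 - (-32)*(139 - 32)) = -202050/49 + (7772 - (-32)*107) = -202050/49 + (7772 - 1*(-3424)) = -202050/49 + (7772 + 3424) = -202050/49 + 11196 = 346554/49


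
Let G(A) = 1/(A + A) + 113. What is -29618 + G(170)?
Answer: -10031699/340 ≈ -29505.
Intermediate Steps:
G(A) = 113 + 1/(2*A) (G(A) = 1/(2*A) + 113 = 113 + 1/(2*A))
-29618 + G(170) = -29618 + (113 + (½)/170) = -29618 + (113 + (½)*(1/170)) = -29618 + (113 + 1/340) = -29618 + 38421/340 = -10031699/340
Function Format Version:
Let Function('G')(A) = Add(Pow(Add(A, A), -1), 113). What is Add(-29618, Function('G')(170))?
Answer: Rational(-10031699, 340) ≈ -29505.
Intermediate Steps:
Function('G')(A) = Add(113, Mul(Rational(1, 2), Pow(A, -1))) (Function('G')(A) = Add(Pow(Mul(2, A), -1), 113) = Add(Mul(Rational(1, 2), Pow(A, -1)), 113) = Add(113, Mul(Rational(1, 2), Pow(A, -1))))
Add(-29618, Function('G')(170)) = Add(-29618, Add(113, Mul(Rational(1, 2), Pow(170, -1)))) = Add(-29618, Add(113, Mul(Rational(1, 2), Rational(1, 170)))) = Add(-29618, Add(113, Rational(1, 340))) = Add(-29618, Rational(38421, 340)) = Rational(-10031699, 340)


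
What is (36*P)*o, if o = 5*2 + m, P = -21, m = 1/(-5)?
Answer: -37044/5 ≈ -7408.8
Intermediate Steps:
m = -⅕ ≈ -0.20000
o = 49/5 (o = 5*2 - ⅕ = 10 - ⅕ = 49/5 ≈ 9.8000)
(36*P)*o = (36*(-21))*(49/5) = -756*49/5 = -37044/5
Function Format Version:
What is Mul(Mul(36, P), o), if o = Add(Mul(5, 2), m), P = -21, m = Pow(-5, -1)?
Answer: Rational(-37044, 5) ≈ -7408.8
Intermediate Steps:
m = Rational(-1, 5) ≈ -0.20000
o = Rational(49, 5) (o = Add(Mul(5, 2), Rational(-1, 5)) = Add(10, Rational(-1, 5)) = Rational(49, 5) ≈ 9.8000)
Mul(Mul(36, P), o) = Mul(Mul(36, -21), Rational(49, 5)) = Mul(-756, Rational(49, 5)) = Rational(-37044, 5)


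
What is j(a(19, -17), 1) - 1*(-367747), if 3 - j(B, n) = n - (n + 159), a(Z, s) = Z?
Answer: 367909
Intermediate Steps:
j(B, n) = 162 (j(B, n) = 3 - (n - (n + 159)) = 3 - (n - (159 + n)) = 3 - (n + (-159 - n)) = 3 - 1*(-159) = 3 + 159 = 162)
j(a(19, -17), 1) - 1*(-367747) = 162 - 1*(-367747) = 162 + 367747 = 367909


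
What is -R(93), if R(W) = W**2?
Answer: -8649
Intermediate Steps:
-R(93) = -1*93**2 = -1*8649 = -8649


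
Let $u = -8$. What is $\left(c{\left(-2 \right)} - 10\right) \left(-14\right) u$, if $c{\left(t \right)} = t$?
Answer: $-1344$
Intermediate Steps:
$\left(c{\left(-2 \right)} - 10\right) \left(-14\right) u = \left(-2 - 10\right) \left(-14\right) \left(-8\right) = \left(-12\right) \left(-14\right) \left(-8\right) = 168 \left(-8\right) = -1344$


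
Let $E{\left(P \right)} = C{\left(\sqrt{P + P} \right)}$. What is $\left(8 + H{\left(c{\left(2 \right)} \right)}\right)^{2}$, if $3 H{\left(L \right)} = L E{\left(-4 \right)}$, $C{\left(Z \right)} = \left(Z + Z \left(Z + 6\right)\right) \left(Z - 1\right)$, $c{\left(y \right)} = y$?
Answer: $-224 + 960 i \sqrt{2} \approx -224.0 + 1357.6 i$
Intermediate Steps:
$C{\left(Z \right)} = \left(-1 + Z\right) \left(Z + Z \left(6 + Z\right)\right)$ ($C{\left(Z \right)} = \left(Z + Z \left(6 + Z\right)\right) \left(-1 + Z\right) = \left(-1 + Z\right) \left(Z + Z \left(6 + Z\right)\right)$)
$E{\left(P \right)} = \sqrt{2} \sqrt{P} \left(-7 + 2 P + 6 \sqrt{2} \sqrt{P}\right)$ ($E{\left(P \right)} = \sqrt{P + P} \left(-7 + \left(\sqrt{P + P}\right)^{2} + 6 \sqrt{P + P}\right) = \sqrt{2 P} \left(-7 + \left(\sqrt{2 P}\right)^{2} + 6 \sqrt{2 P}\right) = \sqrt{2} \sqrt{P} \left(-7 + \left(\sqrt{2} \sqrt{P}\right)^{2} + 6 \sqrt{2} \sqrt{P}\right) = \sqrt{2} \sqrt{P} \left(-7 + 2 P + 6 \sqrt{2} \sqrt{P}\right)$)
$H{\left(L \right)} = \frac{2 i L \sqrt{2} \left(-15 + 12 i \sqrt{2}\right)}{3}$ ($H{\left(L \right)} = \frac{L \sqrt{2} \sqrt{-4} \left(-7 + 2 \left(-4\right) + 6 \sqrt{2} \sqrt{-4}\right)}{3} = \frac{L \sqrt{2} \cdot 2 i \left(-7 - 8 + 6 \sqrt{2} \cdot 2 i\right)}{3} = \frac{L \sqrt{2} \cdot 2 i \left(-7 - 8 + 12 i \sqrt{2}\right)}{3} = \frac{L \sqrt{2} \cdot 2 i \left(-15 + 12 i \sqrt{2}\right)}{3} = \frac{L 2 i \sqrt{2} \left(-15 + 12 i \sqrt{2}\right)}{3} = \frac{2 i L \sqrt{2} \left(-15 + 12 i \sqrt{2}\right)}{3}$)
$\left(8 + H{\left(c{\left(2 \right)} \right)}\right)^{2} = \left(8 + 2 \cdot 2 \left(-8 - 5 i \sqrt{2}\right)\right)^{2} = \left(8 - \left(32 + 20 i \sqrt{2}\right)\right)^{2} = \left(-24 - 20 i \sqrt{2}\right)^{2}$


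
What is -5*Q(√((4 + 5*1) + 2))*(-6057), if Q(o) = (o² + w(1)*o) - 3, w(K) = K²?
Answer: 242280 + 30285*√11 ≈ 3.4272e+5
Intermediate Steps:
Q(o) = -3 + o + o² (Q(o) = (o² + 1²*o) - 3 = (o² + 1*o) - 3 = (o² + o) - 3 = (o + o²) - 3 = -3 + o + o²)
-5*Q(√((4 + 5*1) + 2))*(-6057) = -5*(-3 + √((4 + 5*1) + 2) + (√((4 + 5*1) + 2))²)*(-6057) = -5*(-3 + √((4 + 5) + 2) + (√((4 + 5) + 2))²)*(-6057) = -5*(-3 + √(9 + 2) + (√(9 + 2))²)*(-6057) = -5*(-3 + √11 + (√11)²)*(-6057) = -5*(-3 + √11 + 11)*(-6057) = -5*(8 + √11)*(-6057) = (-40 - 5*√11)*(-6057) = 242280 + 30285*√11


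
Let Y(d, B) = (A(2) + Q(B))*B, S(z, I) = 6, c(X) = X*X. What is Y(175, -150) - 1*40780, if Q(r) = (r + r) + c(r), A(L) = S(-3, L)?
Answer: -3371680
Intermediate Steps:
c(X) = X²
A(L) = 6
Q(r) = r² + 2*r (Q(r) = (r + r) + r² = 2*r + r² = r² + 2*r)
Y(d, B) = B*(6 + B*(2 + B)) (Y(d, B) = (6 + B*(2 + B))*B = B*(6 + B*(2 + B)))
Y(175, -150) - 1*40780 = -150*(6 + (-150)² + 2*(-150)) - 1*40780 = -150*(6 + 22500 - 300) - 40780 = -150*22206 - 40780 = -3330900 - 40780 = -3371680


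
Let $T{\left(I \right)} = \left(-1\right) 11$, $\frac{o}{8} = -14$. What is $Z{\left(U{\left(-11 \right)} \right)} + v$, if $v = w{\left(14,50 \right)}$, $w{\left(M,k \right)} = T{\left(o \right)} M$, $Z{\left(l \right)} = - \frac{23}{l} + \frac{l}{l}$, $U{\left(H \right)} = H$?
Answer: $- \frac{1660}{11} \approx -150.91$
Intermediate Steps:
$o = -112$ ($o = 8 \left(-14\right) = -112$)
$Z{\left(l \right)} = 1 - \frac{23}{l}$ ($Z{\left(l \right)} = - \frac{23}{l} + 1 = 1 - \frac{23}{l}$)
$T{\left(I \right)} = -11$
$w{\left(M,k \right)} = - 11 M$
$v = -154$ ($v = \left(-11\right) 14 = -154$)
$Z{\left(U{\left(-11 \right)} \right)} + v = \frac{-23 - 11}{-11} - 154 = \left(- \frac{1}{11}\right) \left(-34\right) - 154 = \frac{34}{11} - 154 = - \frac{1660}{11}$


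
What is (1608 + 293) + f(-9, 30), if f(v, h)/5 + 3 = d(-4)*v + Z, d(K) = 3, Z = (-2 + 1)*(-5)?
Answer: 1776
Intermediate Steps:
Z = 5 (Z = -1*(-5) = 5)
f(v, h) = 10 + 15*v (f(v, h) = -15 + 5*(3*v + 5) = -15 + 5*(5 + 3*v) = -15 + (25 + 15*v) = 10 + 15*v)
(1608 + 293) + f(-9, 30) = (1608 + 293) + (10 + 15*(-9)) = 1901 + (10 - 135) = 1901 - 125 = 1776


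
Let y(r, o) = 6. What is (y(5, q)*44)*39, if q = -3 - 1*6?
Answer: 10296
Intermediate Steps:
q = -9 (q = -3 - 6 = -9)
(y(5, q)*44)*39 = (6*44)*39 = 264*39 = 10296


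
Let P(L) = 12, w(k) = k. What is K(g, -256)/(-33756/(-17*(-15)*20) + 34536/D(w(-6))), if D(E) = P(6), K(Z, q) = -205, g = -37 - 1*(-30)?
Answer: -87125/1220337 ≈ -0.071394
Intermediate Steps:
g = -7 (g = -37 + 30 = -7)
D(E) = 12
K(g, -256)/(-33756/(-17*(-15)*20) + 34536/D(w(-6))) = -205/(-33756/(-17*(-15)*20) + 34536/12) = -205/(-33756/(255*20) + 34536*(1/12)) = -205/(-33756/5100 + 2878) = -205/(-33756*1/5100 + 2878) = -205/(-2813/425 + 2878) = -205/1220337/425 = -205*425/1220337 = -87125/1220337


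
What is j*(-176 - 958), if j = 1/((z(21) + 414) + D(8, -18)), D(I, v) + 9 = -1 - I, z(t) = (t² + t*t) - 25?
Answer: -162/179 ≈ -0.90503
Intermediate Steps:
z(t) = -25 + 2*t² (z(t) = (t² + t²) - 25 = 2*t² - 25 = -25 + 2*t²)
D(I, v) = -10 - I (D(I, v) = -9 + (-1 - I) = -10 - I)
j = 1/1253 (j = 1/(((-25 + 2*21²) + 414) + (-10 - 1*8)) = 1/(((-25 + 2*441) + 414) + (-10 - 8)) = 1/(((-25 + 882) + 414) - 18) = 1/((857 + 414) - 18) = 1/(1271 - 18) = 1/1253 ≈ 0.00079808)
j*(-176 - 958) = (-176 - 958)/1253 = (1/1253)*(-1134) = -162/179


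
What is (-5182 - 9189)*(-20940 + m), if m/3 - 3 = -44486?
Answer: 2218724319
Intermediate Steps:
m = -133449 (m = 9 + 3*(-44486) = 9 - 133458 = -133449)
(-5182 - 9189)*(-20940 + m) = (-5182 - 9189)*(-20940 - 133449) = -14371*(-154389) = 2218724319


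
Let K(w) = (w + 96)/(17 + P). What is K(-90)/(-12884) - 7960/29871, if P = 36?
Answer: -2717840573/10198736046 ≈ -0.26649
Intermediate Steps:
K(w) = 96/53 + w/53 (K(w) = (w + 96)/(17 + 36) = (96 + w)/53 = (96 + w)*(1/53) = 96/53 + w/53)
K(-90)/(-12884) - 7960/29871 = (96/53 + (1/53)*(-90))/(-12884) - 7960/29871 = (96/53 - 90/53)*(-1/12884) - 7960*1/29871 = (6/53)*(-1/12884) - 7960/29871 = -3/341426 - 7960/29871 = -2717840573/10198736046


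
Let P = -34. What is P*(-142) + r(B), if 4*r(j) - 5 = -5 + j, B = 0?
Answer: 4828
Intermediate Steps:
r(j) = j/4 (r(j) = 5/4 + (-5 + j)/4 = 5/4 + (-5/4 + j/4) = j/4)
P*(-142) + r(B) = -34*(-142) + (¼)*0 = 4828 + 0 = 4828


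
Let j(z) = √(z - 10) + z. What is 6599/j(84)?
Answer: 277158/3491 - 6599*√74/6982 ≈ 71.262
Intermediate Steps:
j(z) = z + √(-10 + z) (j(z) = √(-10 + z) + z = z + √(-10 + z))
6599/j(84) = 6599/(84 + √(-10 + 84)) = 6599/(84 + √74)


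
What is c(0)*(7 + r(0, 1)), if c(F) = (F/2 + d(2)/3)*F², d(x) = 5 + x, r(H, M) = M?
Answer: 0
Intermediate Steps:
c(F) = F²*(7/3 + F/2) (c(F) = (F/2 + (5 + 2)/3)*F² = (F*(½) + 7*(⅓))*F² = (F/2 + 7/3)*F² = (7/3 + F/2)*F² = F²*(7/3 + F/2))
c(0)*(7 + r(0, 1)) = ((⅙)*0²*(14 + 3*0))*(7 + 1) = ((⅙)*0*(14 + 0))*8 = ((⅙)*0*14)*8 = 0*8 = 0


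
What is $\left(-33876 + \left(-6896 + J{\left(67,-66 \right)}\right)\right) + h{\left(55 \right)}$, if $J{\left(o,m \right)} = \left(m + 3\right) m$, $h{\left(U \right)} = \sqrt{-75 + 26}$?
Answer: $-36614 + 7 i \approx -36614.0 + 7.0 i$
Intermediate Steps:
$h{\left(U \right)} = 7 i$ ($h{\left(U \right)} = \sqrt{-49} = 7 i$)
$J{\left(o,m \right)} = m \left(3 + m\right)$ ($J{\left(o,m \right)} = \left(3 + m\right) m = m \left(3 + m\right)$)
$\left(-33876 + \left(-6896 + J{\left(67,-66 \right)}\right)\right) + h{\left(55 \right)} = \left(-33876 - \left(6896 + 66 \left(3 - 66\right)\right)\right) + 7 i = \left(-33876 - 2738\right) + 7 i = -36614 + 7 i$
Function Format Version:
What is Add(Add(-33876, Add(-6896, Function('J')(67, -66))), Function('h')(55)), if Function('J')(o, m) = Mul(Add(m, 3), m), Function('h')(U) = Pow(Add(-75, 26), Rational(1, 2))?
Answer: Add(-36614, Mul(7, I)) ≈ Add(-36614., Mul(7.0000, I))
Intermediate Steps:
Function('h')(U) = Mul(7, I) (Function('h')(U) = Pow(-49, Rational(1, 2)) = Mul(7, I))
Function('J')(o, m) = Mul(m, Add(3, m)) (Function('J')(o, m) = Mul(Add(3, m), m) = Mul(m, Add(3, m)))
Add(Add(-33876, Add(-6896, Function('J')(67, -66))), Function('h')(55)) = Add(Add(-33876, Add(-6896, Mul(-66, Add(3, -66)))), Mul(7, I)) = Add(Add(-33876, Add(-6896, Mul(-66, -63))), Mul(7, I)) = Add(Add(-33876, Add(-6896, 4158)), Mul(7, I)) = Add(Add(-33876, -2738), Mul(7, I)) = Add(-36614, Mul(7, I))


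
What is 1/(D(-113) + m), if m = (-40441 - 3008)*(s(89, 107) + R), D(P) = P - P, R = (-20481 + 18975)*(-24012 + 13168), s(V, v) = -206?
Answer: -1/709559449242 ≈ -1.4093e-12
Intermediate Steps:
R = 16331064 (R = -1506*(-10844) = 16331064)
D(P) = 0
m = -709559449242 (m = (-40441 - 3008)*(-206 + 16331064) = -43449*16330858 = -709559449242)
1/(D(-113) + m) = 1/(0 - 709559449242) = 1/(-709559449242) = -1/709559449242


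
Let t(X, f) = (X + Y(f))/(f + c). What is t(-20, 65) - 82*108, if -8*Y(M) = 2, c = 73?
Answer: -1629531/184 ≈ -8856.1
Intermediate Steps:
Y(M) = -¼ (Y(M) = -⅛*2 = -¼)
t(X, f) = (-¼ + X)/(73 + f) (t(X, f) = (X - ¼)/(f + 73) = (-¼ + X)/(73 + f))
t(-20, 65) - 82*108 = (-¼ - 20)/(73 + 65) - 82*108 = -81/4/138 - 8856 = (1/138)*(-81/4) - 8856 = -27/184 - 8856 = -1629531/184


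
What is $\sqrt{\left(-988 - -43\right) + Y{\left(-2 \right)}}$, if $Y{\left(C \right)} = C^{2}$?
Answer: $i \sqrt{941} \approx 30.676 i$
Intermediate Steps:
$\sqrt{\left(-988 - -43\right) + Y{\left(-2 \right)}} = \sqrt{\left(-988 - -43\right) + \left(-2\right)^{2}} = \sqrt{\left(-988 + 43\right) + 4} = \sqrt{-945 + 4} = \sqrt{-941} = i \sqrt{941}$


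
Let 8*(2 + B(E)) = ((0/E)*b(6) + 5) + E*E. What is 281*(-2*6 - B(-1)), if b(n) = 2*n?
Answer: -12083/4 ≈ -3020.8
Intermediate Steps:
B(E) = -11/8 + E**2/8 (B(E) = -2 + (((0/E)*(2*6) + 5) + E*E)/8 = -2 + ((0*12 + 5) + E**2)/8 = -2 + ((0 + 5) + E**2)/8 = -2 + (5 + E**2)/8 = -2 + (5/8 + E**2/8) = -11/8 + E**2/8)
281*(-2*6 - B(-1)) = 281*(-2*6 - (-11/8 + (1/8)*(-1)**2)) = 281*(-12 - (-11/8 + (1/8)*1)) = 281*(-12 - (-11/8 + 1/8)) = 281*(-12 - 1*(-5/4)) = 281*(-12 + 5/4) = 281*(-43/4) = -12083/4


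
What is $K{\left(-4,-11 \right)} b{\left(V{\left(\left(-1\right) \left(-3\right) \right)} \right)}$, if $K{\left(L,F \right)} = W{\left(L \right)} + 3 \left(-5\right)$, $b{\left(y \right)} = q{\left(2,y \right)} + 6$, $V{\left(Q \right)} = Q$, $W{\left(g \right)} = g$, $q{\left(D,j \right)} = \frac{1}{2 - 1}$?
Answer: $-133$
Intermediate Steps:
$q{\left(D,j \right)} = 1$ ($q{\left(D,j \right)} = 1^{-1} = 1$)
$b{\left(y \right)} = 7$ ($b{\left(y \right)} = 1 + 6 = 7$)
$K{\left(L,F \right)} = -15 + L$ ($K{\left(L,F \right)} = L + 3 \left(-5\right) = L - 15 = -15 + L$)
$K{\left(-4,-11 \right)} b{\left(V{\left(\left(-1\right) \left(-3\right) \right)} \right)} = \left(-15 - 4\right) 7 = \left(-19\right) 7 = -133$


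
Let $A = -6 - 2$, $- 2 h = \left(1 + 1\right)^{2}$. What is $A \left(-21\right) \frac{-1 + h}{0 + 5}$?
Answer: $- \frac{504}{5} \approx -100.8$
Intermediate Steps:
$h = -2$ ($h = - \frac{\left(1 + 1\right)^{2}}{2} = - \frac{2^{2}}{2} = \left(- \frac{1}{2}\right) 4 = -2$)
$A = -8$ ($A = -6 - 2 = -8$)
$A \left(-21\right) \frac{-1 + h}{0 + 5} = \left(-8\right) \left(-21\right) \frac{-1 - 2}{0 + 5} = 168 \left(- \frac{3}{5}\right) = - \frac{504}{5}$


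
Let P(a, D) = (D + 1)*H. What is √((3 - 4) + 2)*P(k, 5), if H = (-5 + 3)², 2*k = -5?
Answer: 24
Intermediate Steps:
k = -5/2 (k = (½)*(-5) = -5/2 ≈ -2.5000)
H = 4 (H = (-2)² = 4)
P(a, D) = 4 + 4*D (P(a, D) = (D + 1)*4 = (1 + D)*4 = 4 + 4*D)
√((3 - 4) + 2)*P(k, 5) = √((3 - 4) + 2)*(4 + 4*5) = √(-1 + 2)*(4 + 20) = √1*24 = 1*24 = 24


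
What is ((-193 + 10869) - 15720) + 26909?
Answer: 21865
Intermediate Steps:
((-193 + 10869) - 15720) + 26909 = (10676 - 15720) + 26909 = -5044 + 26909 = 21865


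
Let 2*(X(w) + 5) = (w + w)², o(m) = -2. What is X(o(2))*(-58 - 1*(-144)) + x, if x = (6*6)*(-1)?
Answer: 222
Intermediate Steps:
X(w) = -5 + 2*w² (X(w) = -5 + (w + w)²/2 = -5 + (2*w)²/2 = -5 + (4*w²)/2 = -5 + 2*w²)
x = -36 (x = 36*(-1) = -36)
X(o(2))*(-58 - 1*(-144)) + x = (-5 + 2*(-2)²)*(-58 - 1*(-144)) - 36 = (-5 + 2*4)*(-58 + 144) - 36 = (-5 + 8)*86 - 36 = 3*86 - 36 = 258 - 36 = 222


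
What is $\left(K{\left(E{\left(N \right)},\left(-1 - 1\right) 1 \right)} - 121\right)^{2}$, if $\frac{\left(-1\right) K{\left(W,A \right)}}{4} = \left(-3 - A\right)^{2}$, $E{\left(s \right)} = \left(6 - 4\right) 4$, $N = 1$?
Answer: $15625$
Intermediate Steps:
$E{\left(s \right)} = 8$ ($E{\left(s \right)} = 2 \cdot 4 = 8$)
$K{\left(W,A \right)} = - 4 \left(-3 - A\right)^{2}$
$\left(K{\left(E{\left(N \right)},\left(-1 - 1\right) 1 \right)} - 121\right)^{2} = \left(- 4 \left(3 + \left(-1 - 1\right) 1\right)^{2} - 121\right)^{2} = \left(- 4 \left(3 - 2\right)^{2} - 121\right)^{2} = \left(- 4 \cdot 1^{2} - 121\right)^{2} = \left(\left(-4\right) 1 - 121\right)^{2} = \left(-4 - 121\right)^{2} = \left(-125\right)^{2} = 15625$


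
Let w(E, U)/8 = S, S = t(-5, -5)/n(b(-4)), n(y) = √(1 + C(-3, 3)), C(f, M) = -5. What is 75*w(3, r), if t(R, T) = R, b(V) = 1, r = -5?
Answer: 1500*I ≈ 1500.0*I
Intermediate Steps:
n(y) = 2*I (n(y) = √(1 - 5) = √(-4) = 2*I)
S = 5*I/2 (S = -5*(-I/2) = -(-5)*I/2 = 5*I/2 ≈ 2.5*I)
w(E, U) = 20*I (w(E, U) = 8*(5*I/2) = 20*I)
75*w(3, r) = 75*(20*I) = 1500*I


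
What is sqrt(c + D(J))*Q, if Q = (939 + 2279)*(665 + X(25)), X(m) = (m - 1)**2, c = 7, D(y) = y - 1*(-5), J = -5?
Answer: 3993538*sqrt(7) ≈ 1.0566e+7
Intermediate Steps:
D(y) = 5 + y (D(y) = y + 5 = 5 + y)
X(m) = (-1 + m)**2
Q = 3993538 (Q = (939 + 2279)*(665 + (-1 + 25)**2) = 3218*(665 + 24**2) = 3218*(665 + 576) = 3218*1241 = 3993538)
sqrt(c + D(J))*Q = sqrt(7 + (5 - 5))*3993538 = sqrt(7 + 0)*3993538 = sqrt(7)*3993538 = 3993538*sqrt(7)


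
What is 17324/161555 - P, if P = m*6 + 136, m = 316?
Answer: -328262436/161555 ≈ -2031.9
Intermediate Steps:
P = 2032 (P = 316*6 + 136 = 1896 + 136 = 2032)
17324/161555 - P = 17324/161555 - 1*2032 = 17324*(1/161555) - 2032 = 17324/161555 - 2032 = -328262436/161555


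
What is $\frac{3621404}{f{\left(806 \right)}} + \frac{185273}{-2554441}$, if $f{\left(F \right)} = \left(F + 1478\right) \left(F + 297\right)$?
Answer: $\frac{2195978369842}{1608820149533} \approx 1.365$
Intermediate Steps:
$f{\left(F \right)} = \left(297 + F\right) \left(1478 + F\right)$ ($f{\left(F \right)} = \left(1478 + F\right) \left(297 + F\right) = \left(297 + F\right) \left(1478 + F\right)$)
$\frac{3621404}{f{\left(806 \right)}} + \frac{185273}{-2554441} = \frac{3621404}{438966 + 806^{2} + 1775 \cdot 806} + \frac{185273}{-2554441} = \frac{3621404}{438966 + 649636 + 1430650} + 185273 \left(- \frac{1}{2554441}\right) = \frac{3621404}{2519252} - \frac{185273}{2554441} = 3621404 \cdot \frac{1}{2519252} - \frac{185273}{2554441} = \frac{905351}{629813} - \frac{185273}{2554441} = \frac{2195978369842}{1608820149533}$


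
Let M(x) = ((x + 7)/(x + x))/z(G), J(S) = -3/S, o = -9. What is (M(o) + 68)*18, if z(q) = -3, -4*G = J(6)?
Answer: 3670/3 ≈ 1223.3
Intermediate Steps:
G = 1/8 (G = -(-3)/(4*6) = -1/4*(-1/2) = 1/8 ≈ 0.12500)
M(x) = -(7 + x)/(6*x) (M(x) = ((x + 7)/(x + x))/(-3) = ((7 + x)/((2*x)))*(-1/3) = ((7 + x)*(1/(2*x)))*(-1/3) = ((7 + x)/(2*x))*(-1/3) = -(7 + x)/(6*x))
(M(o) + 68)*18 = ((1/6)*(-7 - 1*(-9))/(-9) + 68)*18 = ((1/6)*(-1/9)*(-7 + 9) + 68)*18 = ((1/6)*(-1/9)*2 + 68)*18 = (-1/27 + 68)*18 = (1835/27)*18 = 3670/3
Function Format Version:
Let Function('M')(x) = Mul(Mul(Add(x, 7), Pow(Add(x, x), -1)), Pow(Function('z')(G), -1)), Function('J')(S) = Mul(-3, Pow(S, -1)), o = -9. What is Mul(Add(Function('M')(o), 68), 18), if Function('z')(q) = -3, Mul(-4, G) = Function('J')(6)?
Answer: Rational(3670, 3) ≈ 1223.3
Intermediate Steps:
G = Rational(1, 8) (G = Mul(Rational(-1, 4), Mul(-3, Pow(6, -1))) = Mul(Rational(-1, 4), Mul(-3, Rational(1, 6))) = Mul(Rational(-1, 4), Rational(-1, 2)) = Rational(1, 8) ≈ 0.12500)
Function('M')(x) = Mul(Rational(-1, 6), Pow(x, -1), Add(7, x)) (Function('M')(x) = Mul(Mul(Add(x, 7), Pow(Add(x, x), -1)), Pow(-3, -1)) = Mul(Mul(Add(7, x), Pow(Mul(2, x), -1)), Rational(-1, 3)) = Mul(Mul(Add(7, x), Mul(Rational(1, 2), Pow(x, -1))), Rational(-1, 3)) = Mul(Mul(Rational(1, 2), Pow(x, -1), Add(7, x)), Rational(-1, 3)) = Mul(Rational(-1, 6), Pow(x, -1), Add(7, x)))
Mul(Add(Function('M')(o), 68), 18) = Mul(Add(Mul(Rational(1, 6), Pow(-9, -1), Add(-7, Mul(-1, -9))), 68), 18) = Mul(Add(Mul(Rational(1, 6), Rational(-1, 9), Add(-7, 9)), 68), 18) = Mul(Add(Mul(Rational(1, 6), Rational(-1, 9), 2), 68), 18) = Mul(Add(Rational(-1, 27), 68), 18) = Mul(Rational(1835, 27), 18) = Rational(3670, 3)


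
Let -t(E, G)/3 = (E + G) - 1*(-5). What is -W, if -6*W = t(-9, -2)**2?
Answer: 54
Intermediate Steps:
t(E, G) = -15 - 3*E - 3*G (t(E, G) = -3*((E + G) - 1*(-5)) = -3*((E + G) + 5) = -3*(5 + E + G) = -15 - 3*E - 3*G)
W = -54 (W = -(-15 - 3*(-9) - 3*(-2))**2/6 = -(-15 + 27 + 6)**2/6 = -1/6*18**2 = -1/6*324 = -54)
-W = -1*(-54) = 54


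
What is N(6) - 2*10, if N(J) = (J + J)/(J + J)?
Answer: -19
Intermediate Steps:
N(J) = 1 (N(J) = (2*J)/((2*J)) = (2*J)*(1/(2*J)) = 1)
N(6) - 2*10 = 1 - 2*10 = 1 - 20 = -19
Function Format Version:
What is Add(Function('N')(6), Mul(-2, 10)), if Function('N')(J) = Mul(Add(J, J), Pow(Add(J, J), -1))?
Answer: -19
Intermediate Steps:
Function('N')(J) = 1 (Function('N')(J) = Mul(Mul(2, J), Pow(Mul(2, J), -1)) = Mul(Mul(2, J), Mul(Rational(1, 2), Pow(J, -1))) = 1)
Add(Function('N')(6), Mul(-2, 10)) = Add(1, Mul(-2, 10)) = Add(1, -20) = -19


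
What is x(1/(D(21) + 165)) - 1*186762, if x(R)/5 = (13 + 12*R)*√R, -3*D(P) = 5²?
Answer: -186762 + 3073*√1410/22090 ≈ -1.8676e+5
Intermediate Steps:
D(P) = -25/3 (D(P) = -⅓*5² = -⅓*25 = -25/3)
x(R) = 5*√R*(13 + 12*R) (x(R) = 5*((13 + 12*R)*√R) = 5*(√R*(13 + 12*R)) = 5*√R*(13 + 12*R))
x(1/(D(21) + 165)) - 1*186762 = √(1/(-25/3 + 165))*(65 + 60/(-25/3 + 165)) - 1*186762 = √(1/(470/3))*(65 + 60/(470/3)) - 186762 = √(3/470)*(65 + 60*(3/470)) - 186762 = (√1410/470)*(65 + 18/47) - 186762 = (√1410/470)*(3073/47) - 186762 = 3073*√1410/22090 - 186762 = -186762 + 3073*√1410/22090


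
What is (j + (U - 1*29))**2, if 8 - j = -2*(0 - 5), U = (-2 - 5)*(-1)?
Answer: 576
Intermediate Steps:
U = 7 (U = -7*(-1) = 7)
j = -2 (j = 8 - (-2)*(0 - 5) = 8 - (-2)*(-5) = 8 - 1*10 = 8 - 10 = -2)
(j + (U - 1*29))**2 = (-2 + (7 - 1*29))**2 = (-2 + (7 - 29))**2 = (-2 - 22)**2 = (-24)**2 = 576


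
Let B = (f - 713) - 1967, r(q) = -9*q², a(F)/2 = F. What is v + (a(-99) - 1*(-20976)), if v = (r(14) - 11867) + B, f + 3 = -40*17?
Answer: 3784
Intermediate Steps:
a(F) = 2*F
f = -683 (f = -3 - 40*17 = -3 - 680 = -683)
B = -3363 (B = (-683 - 713) - 1967 = -1396 - 1967 = -3363)
v = -16994 (v = (-9*14² - 11867) - 3363 = (-9*196 - 11867) - 3363 = (-1764 - 11867) - 3363 = -13631 - 3363 = -16994)
v + (a(-99) - 1*(-20976)) = -16994 + (2*(-99) - 1*(-20976)) = -16994 + (-198 + 20976) = -16994 + 20778 = 3784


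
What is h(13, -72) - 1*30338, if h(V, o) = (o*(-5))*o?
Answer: -56258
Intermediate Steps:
h(V, o) = -5*o**2 (h(V, o) = (-5*o)*o = -5*o**2)
h(13, -72) - 1*30338 = -5*(-72)**2 - 1*30338 = -5*5184 - 30338 = -25920 - 30338 = -56258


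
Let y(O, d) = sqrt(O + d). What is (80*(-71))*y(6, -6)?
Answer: 0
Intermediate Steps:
(80*(-71))*y(6, -6) = (80*(-71))*sqrt(6 - 6) = -5680*sqrt(0) = -5680*0 = 0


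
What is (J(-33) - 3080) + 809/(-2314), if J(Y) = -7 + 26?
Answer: -7083963/2314 ≈ -3061.4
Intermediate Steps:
J(Y) = 19
(J(-33) - 3080) + 809/(-2314) = (19 - 3080) + 809/(-2314) = -3061 + 809*(-1/2314) = -3061 - 809/2314 = -7083963/2314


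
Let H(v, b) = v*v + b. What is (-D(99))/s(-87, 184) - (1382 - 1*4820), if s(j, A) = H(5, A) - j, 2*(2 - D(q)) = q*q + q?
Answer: 255649/74 ≈ 3454.7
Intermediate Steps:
D(q) = 2 - q/2 - q²/2 (D(q) = 2 - (q*q + q)/2 = 2 - (q² + q)/2 = 2 - (q + q²)/2 = 2 + (-q/2 - q²/2) = 2 - q/2 - q²/2)
H(v, b) = b + v² (H(v, b) = v² + b = b + v²)
s(j, A) = 25 + A - j (s(j, A) = (A + 5²) - j = (A + 25) - j = (25 + A) - j = 25 + A - j)
(-D(99))/s(-87, 184) - (1382 - 1*4820) = (-(2 - ½*99 - ½*99²))/(25 + 184 - 1*(-87)) - (1382 - 1*4820) = (-(2 - 99/2 - ½*9801))/(25 + 184 + 87) - (1382 - 4820) = -(2 - 99/2 - 9801/2)/296 - 1*(-3438) = -1*(-4948)*(1/296) + 3438 = 4948*(1/296) + 3438 = 1237/74 + 3438 = 255649/74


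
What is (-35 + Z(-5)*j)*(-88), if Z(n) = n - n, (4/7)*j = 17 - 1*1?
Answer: 3080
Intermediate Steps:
j = 28 (j = 7*(17 - 1*1)/4 = 7*(17 - 1)/4 = (7/4)*16 = 28)
Z(n) = 0
(-35 + Z(-5)*j)*(-88) = (-35 + 0*28)*(-88) = (-35 + 0)*(-88) = -35*(-88) = 3080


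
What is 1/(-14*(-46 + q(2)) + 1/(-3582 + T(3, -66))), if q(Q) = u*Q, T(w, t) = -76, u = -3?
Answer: 3658/2663023 ≈ 0.0013736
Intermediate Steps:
q(Q) = -3*Q
1/(-14*(-46 + q(2)) + 1/(-3582 + T(3, -66))) = 1/(-14*(-46 - 3*2) + 1/(-3582 - 76)) = 1/(-14*(-46 - 6) + 1/(-3658)) = 1/(-14*(-52) - 1/3658) = 1/(728 - 1/3658) = 1/(2663023/3658) = 3658/2663023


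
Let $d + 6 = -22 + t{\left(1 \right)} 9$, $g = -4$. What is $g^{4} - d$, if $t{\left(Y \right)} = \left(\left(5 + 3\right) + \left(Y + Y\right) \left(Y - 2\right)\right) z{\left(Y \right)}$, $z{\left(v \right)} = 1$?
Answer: $230$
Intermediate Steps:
$t{\left(Y \right)} = 8 + 2 Y \left(-2 + Y\right)$ ($t{\left(Y \right)} = \left(\left(5 + 3\right) + \left(Y + Y\right) \left(Y - 2\right)\right) 1 = \left(8 + 2 Y \left(-2 + Y\right)\right) 1 = 8 + 2 Y \left(-2 + Y\right)$)
$d = 26$ ($d = -6 - \left(22 - \left(8 - 4 + 2 \cdot 1^{2}\right) 9\right) = -6 - \left(22 - \left(8 - 4 + 2 \cdot 1\right) 9\right) = -6 - \left(22 - \left(8 - 4 + 2\right) 9\right) = -6 + \left(-22 + 6 \cdot 9\right) = -6 + \left(-22 + 54\right) = -6 + 32 = 26$)
$g^{4} - d = \left(-4\right)^{4} - 26 = 256 - 26 = 230$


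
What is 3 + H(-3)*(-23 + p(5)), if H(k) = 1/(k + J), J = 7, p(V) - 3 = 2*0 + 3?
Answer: -5/4 ≈ -1.2500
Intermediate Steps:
p(V) = 6 (p(V) = 3 + (2*0 + 3) = 3 + (0 + 3) = 3 + 3 = 6)
H(k) = 1/(7 + k) (H(k) = 1/(k + 7) = 1/(7 + k))
3 + H(-3)*(-23 + p(5)) = 3 + (-23 + 6)/(7 - 3) = 3 - 17/4 = -5/4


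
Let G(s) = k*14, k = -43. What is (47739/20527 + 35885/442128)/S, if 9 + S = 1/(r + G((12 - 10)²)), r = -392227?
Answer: -2860235086777741/10695434218784224 ≈ -0.26743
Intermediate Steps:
G(s) = -602 (G(s) = -43*14 = -602)
S = -3535462/392829 (S = -9 + 1/(-392227 - 602) = -9 + 1/(-392829) = -9 - 1/392829 = -3535462/392829 ≈ -9.0000)
(47739/20527 + 35885/442128)/S = (47739/20527 + 35885/442128)/(-3535462/392829) = (47739*(1/20527) + 35885*(1/442128))*(-392829/3535462) = (47739/20527 + 35885/442128)*(-392829/3535462) = (21843359987/9075561456)*(-392829/3535462) = -2860235086777741/10695434218784224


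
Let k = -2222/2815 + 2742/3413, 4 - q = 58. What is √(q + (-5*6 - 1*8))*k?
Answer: 270088*I*√23/9607595 ≈ 0.13482*I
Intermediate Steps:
q = -54 (q = 4 - 1*58 = 4 - 58 = -54)
k = 135044/9607595 (k = -2222*1/2815 + 2742*(1/3413) = -2222/2815 + 2742/3413 = 135044/9607595 ≈ 0.014056)
√(q + (-5*6 - 1*8))*k = √(-54 + (-5*6 - 1*8))*(135044/9607595) = √(-54 + (-30 - 8))*(135044/9607595) = √(-54 - 38)*(135044/9607595) = √(-92)*(135044/9607595) = (2*I*√23)*(135044/9607595) = 270088*I*√23/9607595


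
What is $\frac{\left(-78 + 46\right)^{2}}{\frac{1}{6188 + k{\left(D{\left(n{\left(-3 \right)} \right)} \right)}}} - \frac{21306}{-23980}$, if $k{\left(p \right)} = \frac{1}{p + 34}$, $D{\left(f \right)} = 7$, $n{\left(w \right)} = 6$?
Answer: $\frac{3114978648613}{491590} \approx 6.3365 \cdot 10^{6}$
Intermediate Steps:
$k{\left(p \right)} = \frac{1}{34 + p}$
$\frac{\left(-78 + 46\right)^{2}}{\frac{1}{6188 + k{\left(D{\left(n{\left(-3 \right)} \right)} \right)}}} - \frac{21306}{-23980} = \frac{\left(-78 + 46\right)^{2}}{\frac{1}{6188 + \frac{1}{34 + 7}}} - \frac{21306}{-23980} = \frac{\left(-32\right)^{2}}{\frac{1}{6188 + \frac{1}{41}}} - - \frac{10653}{11990} = \frac{1024}{\frac{1}{6188 + \frac{1}{41}}} + \frac{10653}{11990} = \frac{1024}{\frac{1}{\frac{253709}{41}}} + \frac{10653}{11990} = \frac{1024}{\frac{41}{253709}} + \frac{10653}{11990} = 1024 \cdot \frac{253709}{41} + \frac{10653}{11990} = \frac{259798016}{41} + \frac{10653}{11990} = \frac{3114978648613}{491590}$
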